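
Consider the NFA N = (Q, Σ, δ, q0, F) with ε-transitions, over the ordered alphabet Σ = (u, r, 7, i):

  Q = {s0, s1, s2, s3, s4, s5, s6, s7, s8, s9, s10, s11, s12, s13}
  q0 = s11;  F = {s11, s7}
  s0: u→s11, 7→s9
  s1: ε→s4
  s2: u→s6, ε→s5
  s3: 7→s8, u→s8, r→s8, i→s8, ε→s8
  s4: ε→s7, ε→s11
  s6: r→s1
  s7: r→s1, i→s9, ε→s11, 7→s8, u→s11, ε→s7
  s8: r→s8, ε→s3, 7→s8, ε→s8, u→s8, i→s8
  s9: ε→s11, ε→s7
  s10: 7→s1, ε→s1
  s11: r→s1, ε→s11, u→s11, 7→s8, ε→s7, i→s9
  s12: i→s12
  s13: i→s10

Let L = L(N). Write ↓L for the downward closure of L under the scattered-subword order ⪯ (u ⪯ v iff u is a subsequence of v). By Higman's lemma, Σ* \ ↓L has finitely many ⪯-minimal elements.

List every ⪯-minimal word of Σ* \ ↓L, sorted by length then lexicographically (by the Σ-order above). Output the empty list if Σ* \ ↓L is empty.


Antichain: [7].

|Q|=14, |F|=2, |δ|=37 (14 ε).
min D↑ (2 st, q0=0, F={1}): 0:u→0,r→0,7→1,i→0 1:u→1,r→1,7→1,i→1 (ε-aug+det+¬).
'7': run [7, 2] end={s3,s8} ∉↓L; 1/1 deletions ∈↓L.
1 words, ⪯-incomp.


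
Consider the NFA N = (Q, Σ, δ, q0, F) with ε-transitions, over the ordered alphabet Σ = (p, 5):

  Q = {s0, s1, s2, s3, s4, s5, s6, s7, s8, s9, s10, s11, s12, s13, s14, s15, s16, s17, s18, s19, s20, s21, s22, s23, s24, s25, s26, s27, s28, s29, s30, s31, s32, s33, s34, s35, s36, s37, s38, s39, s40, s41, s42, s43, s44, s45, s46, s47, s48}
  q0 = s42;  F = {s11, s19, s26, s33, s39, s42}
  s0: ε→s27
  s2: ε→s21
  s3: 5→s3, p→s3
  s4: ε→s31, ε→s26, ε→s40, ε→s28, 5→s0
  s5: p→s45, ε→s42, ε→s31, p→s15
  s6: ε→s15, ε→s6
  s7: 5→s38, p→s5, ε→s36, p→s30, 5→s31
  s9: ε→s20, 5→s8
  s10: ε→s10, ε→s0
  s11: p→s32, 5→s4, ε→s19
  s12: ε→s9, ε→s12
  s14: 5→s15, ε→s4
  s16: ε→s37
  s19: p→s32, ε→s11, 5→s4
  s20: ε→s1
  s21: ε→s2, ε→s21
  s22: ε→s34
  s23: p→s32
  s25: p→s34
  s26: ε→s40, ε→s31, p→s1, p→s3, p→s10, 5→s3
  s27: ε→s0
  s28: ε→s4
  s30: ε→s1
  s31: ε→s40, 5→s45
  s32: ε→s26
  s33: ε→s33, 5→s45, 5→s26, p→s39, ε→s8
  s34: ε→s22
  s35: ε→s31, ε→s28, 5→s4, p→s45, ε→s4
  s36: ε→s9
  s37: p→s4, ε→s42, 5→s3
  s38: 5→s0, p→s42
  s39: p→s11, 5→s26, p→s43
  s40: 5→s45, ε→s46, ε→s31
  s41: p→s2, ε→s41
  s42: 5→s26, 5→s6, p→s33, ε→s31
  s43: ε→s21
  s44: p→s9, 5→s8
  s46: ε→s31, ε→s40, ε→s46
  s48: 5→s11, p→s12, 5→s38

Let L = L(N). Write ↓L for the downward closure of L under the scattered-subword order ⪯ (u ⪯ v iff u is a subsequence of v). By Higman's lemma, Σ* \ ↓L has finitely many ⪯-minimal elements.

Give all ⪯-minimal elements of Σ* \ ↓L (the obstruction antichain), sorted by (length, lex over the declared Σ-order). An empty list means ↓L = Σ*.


Antichain: [5p, 55, ppppp, pppp5].

|Q|=49, |F|=6, |δ|=91 (47 ε).
min D↑ (6 st, q0=0, F={4}): 0:p→1,5→2 1:p→3,5→2 2:p→4,5→4 3:p→5,5→2 4:p→4,5→4 5:p→2,5→2 (ε-aug+det+¬).
'5p': N↓-sim [24, 14, 5] end={s0,s1,s10,s27,s3} — reject; 2/2 deletions ∈↓L.
'55': |S_i|=[24, 14, 4] end={s0,s27,s3,s45} rej; 2/2 single-dels accept.
'ppppp': N↓-sim [24, 21, 19, 18, 11, 5] end={s0,s1,s10,s27,s3} ∉↓L; 5/5 del acc.
'pppp5': |S_i|=[24, 21, 19, 18, 11, 2] end={s3,s45} — reject; 5/5 del acc.
4 words, ⪯-incomp.


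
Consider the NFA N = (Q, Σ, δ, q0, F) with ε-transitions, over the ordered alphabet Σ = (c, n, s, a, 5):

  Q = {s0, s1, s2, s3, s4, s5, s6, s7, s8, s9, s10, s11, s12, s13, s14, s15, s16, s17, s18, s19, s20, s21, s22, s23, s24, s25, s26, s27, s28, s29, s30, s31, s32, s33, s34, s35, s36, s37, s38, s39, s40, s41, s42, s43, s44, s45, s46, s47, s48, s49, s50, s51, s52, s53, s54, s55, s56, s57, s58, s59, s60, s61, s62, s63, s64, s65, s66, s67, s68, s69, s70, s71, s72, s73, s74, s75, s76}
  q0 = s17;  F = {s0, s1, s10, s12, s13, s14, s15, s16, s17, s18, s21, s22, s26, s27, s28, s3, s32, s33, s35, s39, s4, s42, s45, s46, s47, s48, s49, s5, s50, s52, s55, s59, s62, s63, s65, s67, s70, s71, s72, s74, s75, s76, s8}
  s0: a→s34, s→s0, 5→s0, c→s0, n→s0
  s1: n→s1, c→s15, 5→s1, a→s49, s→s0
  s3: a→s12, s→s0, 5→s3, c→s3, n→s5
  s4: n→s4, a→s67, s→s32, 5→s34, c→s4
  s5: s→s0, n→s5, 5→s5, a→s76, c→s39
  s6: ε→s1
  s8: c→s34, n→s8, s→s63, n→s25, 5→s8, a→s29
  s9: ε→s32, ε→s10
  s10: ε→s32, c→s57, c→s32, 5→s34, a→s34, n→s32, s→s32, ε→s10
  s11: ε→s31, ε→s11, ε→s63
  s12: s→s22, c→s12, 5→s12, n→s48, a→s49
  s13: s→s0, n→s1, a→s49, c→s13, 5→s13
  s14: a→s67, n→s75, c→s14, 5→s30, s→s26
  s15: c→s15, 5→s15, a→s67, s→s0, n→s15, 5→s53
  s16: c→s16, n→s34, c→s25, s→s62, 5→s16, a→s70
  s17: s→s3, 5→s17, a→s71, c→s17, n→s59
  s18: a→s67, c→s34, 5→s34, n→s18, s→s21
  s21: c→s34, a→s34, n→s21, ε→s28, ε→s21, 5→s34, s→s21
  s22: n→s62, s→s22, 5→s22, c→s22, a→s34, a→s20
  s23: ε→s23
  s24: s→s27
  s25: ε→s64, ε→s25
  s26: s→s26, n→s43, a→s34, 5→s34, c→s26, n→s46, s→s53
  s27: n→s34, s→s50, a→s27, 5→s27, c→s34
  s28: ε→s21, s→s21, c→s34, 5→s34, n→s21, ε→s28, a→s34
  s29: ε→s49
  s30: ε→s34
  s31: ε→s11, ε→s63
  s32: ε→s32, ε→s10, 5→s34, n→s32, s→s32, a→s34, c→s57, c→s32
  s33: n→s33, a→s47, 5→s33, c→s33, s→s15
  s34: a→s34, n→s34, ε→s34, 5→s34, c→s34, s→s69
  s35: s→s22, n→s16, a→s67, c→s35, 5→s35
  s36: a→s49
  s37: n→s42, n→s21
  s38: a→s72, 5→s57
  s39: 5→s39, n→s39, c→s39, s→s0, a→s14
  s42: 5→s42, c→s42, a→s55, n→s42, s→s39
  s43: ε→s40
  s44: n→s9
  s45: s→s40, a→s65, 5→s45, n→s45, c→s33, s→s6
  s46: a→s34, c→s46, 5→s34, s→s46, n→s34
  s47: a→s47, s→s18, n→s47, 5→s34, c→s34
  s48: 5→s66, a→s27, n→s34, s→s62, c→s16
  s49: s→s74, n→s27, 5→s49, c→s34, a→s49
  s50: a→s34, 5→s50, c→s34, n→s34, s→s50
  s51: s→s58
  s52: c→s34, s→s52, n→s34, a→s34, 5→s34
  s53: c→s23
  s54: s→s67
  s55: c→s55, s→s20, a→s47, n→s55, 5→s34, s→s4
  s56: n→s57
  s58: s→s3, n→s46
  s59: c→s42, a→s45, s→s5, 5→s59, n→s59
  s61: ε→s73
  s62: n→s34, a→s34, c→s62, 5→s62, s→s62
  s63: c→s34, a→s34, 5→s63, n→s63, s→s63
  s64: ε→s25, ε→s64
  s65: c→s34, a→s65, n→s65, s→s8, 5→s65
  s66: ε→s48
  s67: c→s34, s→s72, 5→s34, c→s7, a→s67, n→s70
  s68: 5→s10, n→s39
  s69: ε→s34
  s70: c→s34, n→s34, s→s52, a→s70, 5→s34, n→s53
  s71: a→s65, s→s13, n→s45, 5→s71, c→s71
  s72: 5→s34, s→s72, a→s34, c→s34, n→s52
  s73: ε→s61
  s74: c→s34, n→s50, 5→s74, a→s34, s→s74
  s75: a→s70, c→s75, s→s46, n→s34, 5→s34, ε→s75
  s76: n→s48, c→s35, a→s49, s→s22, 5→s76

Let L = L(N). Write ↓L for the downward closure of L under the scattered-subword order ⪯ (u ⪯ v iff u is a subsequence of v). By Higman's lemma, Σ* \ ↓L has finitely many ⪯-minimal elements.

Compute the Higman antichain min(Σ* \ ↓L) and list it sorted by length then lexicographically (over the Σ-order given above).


|Q|=77, |F|=43, |δ|=277 (30 ε).
min D↑ (42 st, q0=0, F={16}): 0:c→0,n→1,s→2,a→3,5→0 1:c→4,n→1,s→5,a→6,5→1 2:c→2,n→5,s→7,a→8,5→2 3:c→3,n→6,s→9,a→10,5→3 4:c→4,n→4,s→11,a→12,5→4 5:c→11,n→5,s→7,a→13,5→5 6:c→14,n→6,s→15,a→10,5→6 7:c→7,n→7,s→7,a→16,5→7 8:c→8,n→17,s→18,a→19,5→8 9:c→9,n→15,s→7,a→19,5→9 10:c→16,n→10,s→20,a→10,5→10 11:c→11,n→11,s→7,a→21,5→11 12:c→12,n→12,s→22,a→23,5→16 13:c→24,n→17,s→18,a→19,5→13 14:c→14,n→14,s→25,a→23,5→14 15:c→25,n→15,s→7,a→19,5→15 16:c→16,n→16,s→16,a→16,5→16 17:c→26,n→16,s→27,a→28,5→17 18:c→18,n→27,s→18,a→16,5→18 19:c→16,n→28,s→29,a→19,5→19 20:c→16,n→20,s→30,a→19,5→20 21:c→21,n→31,s→32,a→33,5→16 22:c→22,n→22,s→34,a→33,5→16 23:c→16,n→23,s→35,a→23,5→16 24:c→24,n→26,s→18,a→33,5→24 25:c→25,n→25,s→7,a→33,5→25 26:c→26,n→16,s→27,a→36,5→26 27:c→27,n→16,s→27,a→16,5→27 28:c→16,n→16,s→37,a→28,5→28 29:c→16,n→37,s→29,a→16,5→29 30:c→16,n→30,s→30,a→16,5→30 31:c→31,n→16,s→38,a→36,5→16 32:c→32,n→38,s→32,a→16,5→16 33:c→16,n→36,s→39,a→33,5→16 34:c→34,n→34,s→34,a→16,5→16 35:c→16,n→35,s→40,a→33,5→16 36:c→16,n→16,s→41,a→36,5→16 37:c→16,n→16,s→37,a→16,5→37 38:c→38,n→16,s→38,a→16,5→16 39:c→16,n→41,s→39,a→16,5→16 40:c→16,n→40,s→40,a→16,5→16 41:c→16,n→16,s→41,a→16,5→16 [Hopcroft].
'ssa': |S_i|=[58, 49, 22, 3] end={s20,s34,s69} ∉↓L; 3/3 del acc.
'aac': |S_i|=[58, 52, 24, 4] end={s23,s34,s69,s7} rej; 3/3 single-dels accept.
'nca5': N↓-sim [58, 53, 37, 26, 3] end={s30,s34,s69} rej; 4/4 deletions ∈↓L.
'sann': |S_i|=[58, 49, 32, 18, 4] end={s23,s34,s53,s69} rej; 4/4 single-dels accept.
4 obstructions.

A = [ssa, aac, nca5, sann].


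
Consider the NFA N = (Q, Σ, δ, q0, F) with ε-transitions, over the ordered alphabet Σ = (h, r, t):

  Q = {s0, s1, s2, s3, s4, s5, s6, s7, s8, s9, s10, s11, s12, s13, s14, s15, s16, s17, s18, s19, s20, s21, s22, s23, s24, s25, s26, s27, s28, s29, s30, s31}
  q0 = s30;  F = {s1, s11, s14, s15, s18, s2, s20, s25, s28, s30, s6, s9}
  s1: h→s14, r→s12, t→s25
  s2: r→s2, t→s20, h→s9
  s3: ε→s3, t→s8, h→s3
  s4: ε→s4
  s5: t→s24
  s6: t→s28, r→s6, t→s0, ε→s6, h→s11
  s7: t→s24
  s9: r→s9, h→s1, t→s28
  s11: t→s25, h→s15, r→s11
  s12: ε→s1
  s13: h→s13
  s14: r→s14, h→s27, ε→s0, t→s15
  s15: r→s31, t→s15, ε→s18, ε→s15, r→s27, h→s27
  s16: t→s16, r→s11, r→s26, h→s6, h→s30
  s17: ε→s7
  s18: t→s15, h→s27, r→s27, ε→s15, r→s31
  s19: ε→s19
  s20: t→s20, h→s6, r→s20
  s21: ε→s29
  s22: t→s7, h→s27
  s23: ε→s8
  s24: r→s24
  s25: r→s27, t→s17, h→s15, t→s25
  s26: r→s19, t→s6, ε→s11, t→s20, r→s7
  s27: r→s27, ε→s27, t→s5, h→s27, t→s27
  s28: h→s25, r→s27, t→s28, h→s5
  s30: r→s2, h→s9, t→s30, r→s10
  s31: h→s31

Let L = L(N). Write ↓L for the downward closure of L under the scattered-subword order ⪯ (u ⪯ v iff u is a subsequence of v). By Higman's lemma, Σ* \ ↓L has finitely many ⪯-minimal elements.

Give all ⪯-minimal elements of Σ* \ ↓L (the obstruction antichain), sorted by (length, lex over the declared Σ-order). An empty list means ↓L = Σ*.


Antichain: [htr, hhhh, rthhhr].

|Q|=32, |F|=12, |δ|=78 (14 ε).
min D↑ (12 st, q0=0, F={8}): 0:h→1,r→2,t→0 1:h→3,r→1,t→4 2:h→1,r→2,t→5 3:h→6,r→3,t→7 4:h→7,r→8,t→4 5:h→9,r→5,t→5 6:h→8,r→6,t→10 7:h→10,r→8,t→7 8:h→8,r→8,t→8 9:h→11,r→9,t→4 10:h→8,r→8,t→10 11:h→10,r→11,t→7 [Hopcroft].
'htr': run [21, 17, 11, 4] end={s24,s27,s31,s5} — reject; 3/3 deletions ∈↓L.
'hhhh': |S_i|=[21, 17, 14, 8, 4] end={s24,s27,s31,s5} rej; 4/4 del acc.
'rthhhr': |S_i|=[21, 20, 14, 13, 10, 6, 4] end={s24,s27,s31,s5} rej; 6/6 single-dels accept.
3 minimals (antichain).


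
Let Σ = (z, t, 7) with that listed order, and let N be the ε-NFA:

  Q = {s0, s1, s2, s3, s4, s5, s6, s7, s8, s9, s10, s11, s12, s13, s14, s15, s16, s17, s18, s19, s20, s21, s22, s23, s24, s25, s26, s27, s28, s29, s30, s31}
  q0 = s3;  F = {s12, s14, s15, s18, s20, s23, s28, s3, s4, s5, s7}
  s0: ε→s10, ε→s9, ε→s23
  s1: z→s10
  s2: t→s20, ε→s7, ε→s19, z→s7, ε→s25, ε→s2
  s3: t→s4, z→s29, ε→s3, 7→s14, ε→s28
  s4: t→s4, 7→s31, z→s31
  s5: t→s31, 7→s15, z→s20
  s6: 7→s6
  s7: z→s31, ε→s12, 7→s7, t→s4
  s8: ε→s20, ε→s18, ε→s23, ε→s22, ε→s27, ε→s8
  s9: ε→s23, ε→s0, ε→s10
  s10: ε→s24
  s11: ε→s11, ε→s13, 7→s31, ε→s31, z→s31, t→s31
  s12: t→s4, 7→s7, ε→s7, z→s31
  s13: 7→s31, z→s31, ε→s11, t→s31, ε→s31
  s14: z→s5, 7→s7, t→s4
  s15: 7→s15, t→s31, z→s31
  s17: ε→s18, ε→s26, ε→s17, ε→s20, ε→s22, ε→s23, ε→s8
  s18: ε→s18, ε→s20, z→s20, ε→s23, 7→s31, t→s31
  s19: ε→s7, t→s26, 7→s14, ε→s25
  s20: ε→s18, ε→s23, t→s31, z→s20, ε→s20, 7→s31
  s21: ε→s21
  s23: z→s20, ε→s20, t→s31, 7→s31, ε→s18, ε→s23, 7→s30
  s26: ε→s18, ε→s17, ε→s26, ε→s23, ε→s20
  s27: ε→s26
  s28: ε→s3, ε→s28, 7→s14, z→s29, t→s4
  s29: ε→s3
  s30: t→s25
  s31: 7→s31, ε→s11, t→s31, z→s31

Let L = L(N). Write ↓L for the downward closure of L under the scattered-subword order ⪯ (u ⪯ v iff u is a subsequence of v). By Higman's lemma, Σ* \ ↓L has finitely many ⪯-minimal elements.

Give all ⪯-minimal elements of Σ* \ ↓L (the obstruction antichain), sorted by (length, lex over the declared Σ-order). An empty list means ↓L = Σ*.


Antichain: [tz, t7, 7zt, 77z, 7zz7].

|Q|=32, |F|=11, |δ|=105 (55 ε).
min D↑ (8 st, q0=0, F={3}): 0:z→0,t→1,7→2 1:z→3,t→1,7→3 2:z→4,t→1,7→5 3:z→3,t→3,7→3 4:z→6,t→3,7→7 5:z→3,t→1,7→5 6:z→6,t→3,7→3 7:z→3,t→3,7→7.
'tz': run [17, 5, 3] end={s11,s13,s31} ∉↓L; 2/2 del acc.
't7': |S_i|=[17, 5, 3] end={s11,s13,s31} rej; 2/2 deletions ∈↓L.
'7zt': |S_i|=[17, 14, 10, 4] end={s11,s13,s25,s31} ∉↓L; 3/3 deletions ∈↓L.
'77z': run [17, 14, 9, 3] end={s11,s13,s31} — reject; 3/3 del acc.
'7zz7': N↓-sim [17, 14, 10, 8, 5] end={s11,s13,s25,s30,s31} — reject; 4/4 deletions ∈↓L.
5 minimals (antichain).


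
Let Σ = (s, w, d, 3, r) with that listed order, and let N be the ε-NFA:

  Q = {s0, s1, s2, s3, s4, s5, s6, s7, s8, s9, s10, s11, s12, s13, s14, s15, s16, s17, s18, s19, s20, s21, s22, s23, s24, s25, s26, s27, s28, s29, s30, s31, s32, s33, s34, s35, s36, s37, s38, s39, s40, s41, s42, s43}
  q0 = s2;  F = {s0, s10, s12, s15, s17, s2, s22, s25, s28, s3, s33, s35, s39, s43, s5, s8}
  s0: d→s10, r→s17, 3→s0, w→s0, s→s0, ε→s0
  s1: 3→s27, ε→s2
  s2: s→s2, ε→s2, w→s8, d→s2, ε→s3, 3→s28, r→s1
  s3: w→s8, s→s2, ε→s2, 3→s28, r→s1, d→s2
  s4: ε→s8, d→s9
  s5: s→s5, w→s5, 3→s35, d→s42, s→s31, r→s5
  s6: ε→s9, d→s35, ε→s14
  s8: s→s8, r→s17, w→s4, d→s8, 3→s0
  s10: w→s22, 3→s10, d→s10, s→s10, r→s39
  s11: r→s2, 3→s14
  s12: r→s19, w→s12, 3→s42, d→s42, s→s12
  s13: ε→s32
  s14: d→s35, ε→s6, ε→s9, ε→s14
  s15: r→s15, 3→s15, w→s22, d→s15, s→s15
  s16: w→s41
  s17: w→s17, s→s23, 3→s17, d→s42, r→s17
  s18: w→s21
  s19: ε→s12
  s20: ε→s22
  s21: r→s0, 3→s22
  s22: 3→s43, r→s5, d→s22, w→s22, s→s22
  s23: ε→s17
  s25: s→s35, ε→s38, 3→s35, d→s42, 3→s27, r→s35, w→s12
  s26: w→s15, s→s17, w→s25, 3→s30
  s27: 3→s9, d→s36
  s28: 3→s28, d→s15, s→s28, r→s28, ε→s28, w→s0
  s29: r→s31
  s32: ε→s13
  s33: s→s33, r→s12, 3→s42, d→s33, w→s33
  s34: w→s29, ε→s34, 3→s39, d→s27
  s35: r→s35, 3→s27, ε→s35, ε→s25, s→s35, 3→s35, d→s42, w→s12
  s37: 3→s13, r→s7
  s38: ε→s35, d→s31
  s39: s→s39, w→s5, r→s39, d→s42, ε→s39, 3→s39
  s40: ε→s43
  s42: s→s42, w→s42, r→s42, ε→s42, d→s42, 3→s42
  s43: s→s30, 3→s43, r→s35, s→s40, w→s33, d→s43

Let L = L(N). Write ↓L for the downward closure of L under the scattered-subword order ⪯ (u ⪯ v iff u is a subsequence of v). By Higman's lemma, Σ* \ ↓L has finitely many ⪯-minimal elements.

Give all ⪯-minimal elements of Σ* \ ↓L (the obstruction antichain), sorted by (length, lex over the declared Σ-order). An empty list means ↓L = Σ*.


|Q|=44, |F|=16, |δ|=137 (25 ε).
min D↑ (15 st, q0=0, F={7}): 0:s→0,w→1,d→0,3→2,r→0 1:s→1,w→1,d→1,3→3,r→4 2:s→2,w→3,d→5,3→2,r→2 3:s→3,w→3,d→6,3→3,r→4 4:s→4,w→4,d→7,3→4,r→4 5:s→5,w→8,d→5,3→5,r→5 6:s→6,w→8,d→6,3→6,r→9 7:s→7,w→7,d→7,3→7,r→7 8:s→8,w→8,d→8,3→10,r→11 9:s→9,w→11,d→7,3→9,r→9 10:s→10,w→12,d→10,3→10,r→13 11:s→11,w→11,d→7,3→13,r→11 12:s→12,w→12,d→12,3→7,r→14 13:s→13,w→14,d→7,3→13,r→13 14:s→14,w→14,d→7,3→7,r→14 [Hopcroft].
'wrd': run [28, 23, 14, 3] end={s31,s36,s42} — reject; 3/3 del acc.
'3dw3w3': N↓-sim [28, 23, 19, 16, 14, 4, 1] end={s42} rej; 6/6 del acc.
2 minimals (antichain).

Antichain: [wrd, 3dw3w3].


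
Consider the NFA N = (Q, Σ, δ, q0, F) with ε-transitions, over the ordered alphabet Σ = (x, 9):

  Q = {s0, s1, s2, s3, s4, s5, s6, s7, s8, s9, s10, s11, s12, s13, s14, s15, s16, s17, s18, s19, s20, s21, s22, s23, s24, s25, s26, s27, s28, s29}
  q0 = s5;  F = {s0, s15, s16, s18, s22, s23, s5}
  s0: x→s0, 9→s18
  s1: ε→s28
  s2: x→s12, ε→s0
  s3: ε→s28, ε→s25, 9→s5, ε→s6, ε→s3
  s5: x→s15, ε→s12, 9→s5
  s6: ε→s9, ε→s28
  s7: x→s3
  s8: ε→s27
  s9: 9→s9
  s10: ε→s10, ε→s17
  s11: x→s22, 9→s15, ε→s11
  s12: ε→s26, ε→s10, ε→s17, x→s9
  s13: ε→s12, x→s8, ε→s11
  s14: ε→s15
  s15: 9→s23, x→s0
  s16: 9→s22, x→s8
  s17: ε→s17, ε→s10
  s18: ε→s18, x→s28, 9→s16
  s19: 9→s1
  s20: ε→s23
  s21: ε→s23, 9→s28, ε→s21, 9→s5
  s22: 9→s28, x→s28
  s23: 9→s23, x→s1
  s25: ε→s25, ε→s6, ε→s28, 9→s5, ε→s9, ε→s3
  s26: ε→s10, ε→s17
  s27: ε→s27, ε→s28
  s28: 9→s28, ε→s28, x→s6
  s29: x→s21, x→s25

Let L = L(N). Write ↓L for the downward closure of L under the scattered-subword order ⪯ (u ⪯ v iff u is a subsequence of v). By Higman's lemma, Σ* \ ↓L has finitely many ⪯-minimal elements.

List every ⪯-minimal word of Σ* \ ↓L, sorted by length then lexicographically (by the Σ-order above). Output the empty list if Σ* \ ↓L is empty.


|Q|=30, |F|=7, |δ|=65 (35 ε).
min D↑ (8 st, q0=0, F={5}): 0:x→1,9→0 1:x→2,9→3 2:x→2,9→4 3:x→5,9→3 4:x→5,9→6 5:x→5,9→5 6:x→5,9→7 7:x→5,9→5.
'x9x': run [17, 12, 10, 6] end={s1,s27,s28,s6,s8,s9} rej; 3/3 del acc.
'xx9999': |S_i|=[17, 12, 10, 8, 7, 4, 3] end={s28,s6,s9} ∉↓L; 6/6 single-dels accept.
2 obstructions.

Antichain: [x9x, xx9999].


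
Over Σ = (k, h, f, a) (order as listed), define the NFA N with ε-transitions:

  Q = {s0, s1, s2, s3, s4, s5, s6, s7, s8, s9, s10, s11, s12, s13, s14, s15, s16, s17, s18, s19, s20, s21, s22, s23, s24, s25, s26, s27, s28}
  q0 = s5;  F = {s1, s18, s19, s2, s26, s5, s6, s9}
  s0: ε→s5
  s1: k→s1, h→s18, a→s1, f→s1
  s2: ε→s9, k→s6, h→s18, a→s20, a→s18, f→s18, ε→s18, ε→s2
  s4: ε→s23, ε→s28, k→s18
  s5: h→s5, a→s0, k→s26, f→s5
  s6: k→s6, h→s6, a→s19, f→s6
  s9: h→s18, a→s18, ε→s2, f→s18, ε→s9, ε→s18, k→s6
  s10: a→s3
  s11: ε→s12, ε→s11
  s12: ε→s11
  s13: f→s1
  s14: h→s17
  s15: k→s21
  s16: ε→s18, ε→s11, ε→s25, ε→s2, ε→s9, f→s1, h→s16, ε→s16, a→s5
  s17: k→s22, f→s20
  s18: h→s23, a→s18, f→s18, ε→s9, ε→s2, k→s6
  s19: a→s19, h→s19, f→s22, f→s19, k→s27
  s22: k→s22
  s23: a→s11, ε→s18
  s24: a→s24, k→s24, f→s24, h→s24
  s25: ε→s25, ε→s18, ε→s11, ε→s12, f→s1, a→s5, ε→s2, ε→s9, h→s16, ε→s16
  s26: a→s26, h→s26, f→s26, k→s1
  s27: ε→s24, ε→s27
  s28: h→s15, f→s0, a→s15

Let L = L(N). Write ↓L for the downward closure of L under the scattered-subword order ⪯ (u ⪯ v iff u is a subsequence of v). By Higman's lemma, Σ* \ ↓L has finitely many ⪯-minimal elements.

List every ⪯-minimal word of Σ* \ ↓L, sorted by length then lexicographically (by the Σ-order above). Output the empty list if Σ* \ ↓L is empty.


|Q|=29, |F|=8, |δ|=86 (30 ε).
min D↑ (7 st, q0=0, F={6}): 0:k→1,h→0,f→0,a→0 1:k→2,h→1,f→1,a→1 2:k→2,h→3,f→2,a→2 3:k→4,h→3,f→3,a→3 4:k→4,h→4,f→4,a→5 5:k→6,h→5,f→5,a→5 6:k→6,h→6,f→6,a→6.
'kkhkak': run [16, 14, 13, 12, 5, 4, 3] end={s22,s24,s27} ∉↓L; 6/6 single-dels accept.
1 words, ⪯-incomp.

A = [kkhkak].


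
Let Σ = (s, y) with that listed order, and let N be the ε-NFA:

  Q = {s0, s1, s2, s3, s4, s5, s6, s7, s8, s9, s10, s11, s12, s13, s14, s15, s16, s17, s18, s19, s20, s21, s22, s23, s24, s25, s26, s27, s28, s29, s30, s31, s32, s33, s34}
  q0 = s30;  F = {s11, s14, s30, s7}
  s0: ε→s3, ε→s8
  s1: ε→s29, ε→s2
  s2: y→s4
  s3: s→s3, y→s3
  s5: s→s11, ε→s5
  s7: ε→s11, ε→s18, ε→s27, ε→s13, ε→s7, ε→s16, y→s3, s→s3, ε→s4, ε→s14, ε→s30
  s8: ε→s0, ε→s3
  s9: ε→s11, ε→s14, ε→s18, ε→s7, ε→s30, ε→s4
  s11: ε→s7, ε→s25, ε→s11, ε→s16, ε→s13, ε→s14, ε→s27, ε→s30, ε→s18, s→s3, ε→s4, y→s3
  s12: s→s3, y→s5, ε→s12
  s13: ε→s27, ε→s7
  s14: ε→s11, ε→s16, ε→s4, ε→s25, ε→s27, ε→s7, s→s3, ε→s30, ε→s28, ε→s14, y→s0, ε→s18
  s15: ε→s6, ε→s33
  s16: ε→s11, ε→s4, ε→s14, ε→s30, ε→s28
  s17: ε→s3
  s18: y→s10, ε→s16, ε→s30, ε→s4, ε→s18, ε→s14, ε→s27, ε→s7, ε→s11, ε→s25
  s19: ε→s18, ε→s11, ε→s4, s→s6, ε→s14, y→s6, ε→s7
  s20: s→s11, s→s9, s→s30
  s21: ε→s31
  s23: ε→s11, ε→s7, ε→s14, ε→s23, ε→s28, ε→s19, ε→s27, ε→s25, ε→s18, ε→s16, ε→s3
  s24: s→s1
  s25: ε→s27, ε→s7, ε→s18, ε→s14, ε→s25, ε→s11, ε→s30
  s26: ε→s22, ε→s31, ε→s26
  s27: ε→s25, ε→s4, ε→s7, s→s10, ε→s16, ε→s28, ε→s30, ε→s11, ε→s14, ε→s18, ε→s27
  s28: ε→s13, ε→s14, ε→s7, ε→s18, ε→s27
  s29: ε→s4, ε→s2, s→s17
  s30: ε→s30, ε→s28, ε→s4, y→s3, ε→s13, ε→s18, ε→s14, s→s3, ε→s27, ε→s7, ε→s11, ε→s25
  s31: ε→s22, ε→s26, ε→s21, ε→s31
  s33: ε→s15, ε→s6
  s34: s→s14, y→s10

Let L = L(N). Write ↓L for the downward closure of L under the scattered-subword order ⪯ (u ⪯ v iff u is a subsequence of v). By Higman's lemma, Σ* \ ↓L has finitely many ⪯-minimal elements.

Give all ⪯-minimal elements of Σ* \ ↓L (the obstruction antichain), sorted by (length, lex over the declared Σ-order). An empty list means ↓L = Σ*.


A = [s, y].

|Q|=35, |F|=4, |δ|=147 (122 ε).
min D↑ (2 st, q0=0, F={1}): 0:s→1,y→1 1:s→1,y→1.
's': run [15, 2] end={s10,s3} rej; 1/1 deletions ∈↓L.
'y': run [15, 4] end={s0,s10,s3,s8} — reject; 1/1 deletions ∈↓L.
2 minimals (antichain).


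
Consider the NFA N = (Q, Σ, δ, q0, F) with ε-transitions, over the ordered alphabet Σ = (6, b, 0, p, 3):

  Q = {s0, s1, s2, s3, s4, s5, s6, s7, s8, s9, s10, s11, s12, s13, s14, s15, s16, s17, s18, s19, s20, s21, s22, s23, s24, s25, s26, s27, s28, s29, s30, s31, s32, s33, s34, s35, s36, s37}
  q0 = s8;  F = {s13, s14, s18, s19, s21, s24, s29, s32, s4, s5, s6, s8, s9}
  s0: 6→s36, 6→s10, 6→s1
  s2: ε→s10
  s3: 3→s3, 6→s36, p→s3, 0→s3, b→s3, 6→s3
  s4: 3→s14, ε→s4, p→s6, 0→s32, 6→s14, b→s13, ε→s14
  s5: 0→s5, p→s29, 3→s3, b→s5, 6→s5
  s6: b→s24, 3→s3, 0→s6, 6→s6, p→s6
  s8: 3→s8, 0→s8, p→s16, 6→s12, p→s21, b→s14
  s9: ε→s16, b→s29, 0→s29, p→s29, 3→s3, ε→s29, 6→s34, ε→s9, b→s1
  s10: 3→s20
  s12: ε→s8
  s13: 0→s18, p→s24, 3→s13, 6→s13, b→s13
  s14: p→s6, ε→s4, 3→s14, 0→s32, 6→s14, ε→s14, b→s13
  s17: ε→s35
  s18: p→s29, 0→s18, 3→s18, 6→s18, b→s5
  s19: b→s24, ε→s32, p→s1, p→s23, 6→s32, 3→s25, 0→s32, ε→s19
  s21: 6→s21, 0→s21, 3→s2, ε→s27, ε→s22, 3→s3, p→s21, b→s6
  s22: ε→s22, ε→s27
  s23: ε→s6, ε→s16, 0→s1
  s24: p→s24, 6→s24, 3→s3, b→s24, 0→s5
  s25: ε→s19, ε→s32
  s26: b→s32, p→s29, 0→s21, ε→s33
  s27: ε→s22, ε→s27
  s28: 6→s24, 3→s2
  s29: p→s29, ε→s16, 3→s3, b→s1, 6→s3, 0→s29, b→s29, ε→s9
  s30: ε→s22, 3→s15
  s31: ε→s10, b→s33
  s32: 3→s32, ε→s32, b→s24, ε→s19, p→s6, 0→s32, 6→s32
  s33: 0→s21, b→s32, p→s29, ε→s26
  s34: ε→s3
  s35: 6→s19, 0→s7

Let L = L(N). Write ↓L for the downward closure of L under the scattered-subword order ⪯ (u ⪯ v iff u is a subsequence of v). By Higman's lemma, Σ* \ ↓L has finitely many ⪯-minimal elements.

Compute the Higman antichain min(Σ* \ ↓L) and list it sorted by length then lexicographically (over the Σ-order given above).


A = [p3, b0b3, bb0p6].

|Q|=38, |F|=13, |δ|=124 (31 ε).
min D↑ (11 st, q0=0, F={6}): 0:6→0,b→1,0→0,p→2,3→0 1:6→1,b→3,0→4,p→5,3→1 2:6→2,b→5,0→2,p→2,3→6 3:6→3,b→3,0→7,p→8,3→3 4:6→4,b→8,0→4,p→5,3→4 5:6→5,b→8,0→5,p→5,3→6 6:6→6,b→6,0→6,p→6,3→6 7:6→7,b→9,0→7,p→10,3→7 8:6→8,b→8,0→9,p→8,3→6 9:6→9,b→9,0→9,p→10,3→6 10:6→6,b→10,0→10,p→10,3→6.
'p3': |S_i|=[26, 17, 5] end={s10,s2,s20,s3,s36} rej; 2/2 single-dels accept.
'b0b3': run [26, 18, 15, 9, 2] end={s3,s36} rej; 4/4 deletions ∈↓L.
'bb0p6': |S_i|=[26, 18, 11, 9, 7, 3] end={s3,s34,s36} ∉↓L; 5/5 del acc.
3 obstructions.


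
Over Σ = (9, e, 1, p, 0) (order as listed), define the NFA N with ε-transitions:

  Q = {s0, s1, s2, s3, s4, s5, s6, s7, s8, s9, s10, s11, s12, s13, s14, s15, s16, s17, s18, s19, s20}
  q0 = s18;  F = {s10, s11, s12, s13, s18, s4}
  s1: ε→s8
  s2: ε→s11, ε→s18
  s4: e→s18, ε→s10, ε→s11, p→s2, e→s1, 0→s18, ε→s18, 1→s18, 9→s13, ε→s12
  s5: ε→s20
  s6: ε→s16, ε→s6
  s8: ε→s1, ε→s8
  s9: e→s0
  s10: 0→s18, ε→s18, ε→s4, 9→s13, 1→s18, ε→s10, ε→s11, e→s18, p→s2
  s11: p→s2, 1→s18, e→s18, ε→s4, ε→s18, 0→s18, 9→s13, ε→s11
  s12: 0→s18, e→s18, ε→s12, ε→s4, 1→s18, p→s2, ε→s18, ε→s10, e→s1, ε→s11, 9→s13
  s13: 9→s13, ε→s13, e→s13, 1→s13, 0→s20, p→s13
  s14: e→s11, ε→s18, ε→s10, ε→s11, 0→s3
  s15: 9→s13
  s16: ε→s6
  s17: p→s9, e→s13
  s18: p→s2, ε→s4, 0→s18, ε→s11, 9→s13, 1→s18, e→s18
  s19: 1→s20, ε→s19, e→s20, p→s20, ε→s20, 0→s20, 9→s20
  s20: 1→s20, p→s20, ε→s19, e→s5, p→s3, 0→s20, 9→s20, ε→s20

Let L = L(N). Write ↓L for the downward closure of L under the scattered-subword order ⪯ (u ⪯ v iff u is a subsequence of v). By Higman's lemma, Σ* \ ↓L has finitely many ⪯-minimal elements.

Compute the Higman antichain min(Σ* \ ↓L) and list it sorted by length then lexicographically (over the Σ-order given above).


|Q|=21, |F|=6, |δ|=84 (35 ε).
min D↑ (3 st, q0=0, F={2}): 0:9→1,e→0,1→0,p→0,0→0 1:9→1,e→1,1→1,p→1,0→2 2:9→2,e→2,1→2,p→2,0→2 [Hopcroft].
'90': N↓-sim [13, 5, 4] end={s19,s20,s3,s5} rej; 2/2 single-dels accept.
1 minimals (antichain).

min(Σ*\↓L) = [90].


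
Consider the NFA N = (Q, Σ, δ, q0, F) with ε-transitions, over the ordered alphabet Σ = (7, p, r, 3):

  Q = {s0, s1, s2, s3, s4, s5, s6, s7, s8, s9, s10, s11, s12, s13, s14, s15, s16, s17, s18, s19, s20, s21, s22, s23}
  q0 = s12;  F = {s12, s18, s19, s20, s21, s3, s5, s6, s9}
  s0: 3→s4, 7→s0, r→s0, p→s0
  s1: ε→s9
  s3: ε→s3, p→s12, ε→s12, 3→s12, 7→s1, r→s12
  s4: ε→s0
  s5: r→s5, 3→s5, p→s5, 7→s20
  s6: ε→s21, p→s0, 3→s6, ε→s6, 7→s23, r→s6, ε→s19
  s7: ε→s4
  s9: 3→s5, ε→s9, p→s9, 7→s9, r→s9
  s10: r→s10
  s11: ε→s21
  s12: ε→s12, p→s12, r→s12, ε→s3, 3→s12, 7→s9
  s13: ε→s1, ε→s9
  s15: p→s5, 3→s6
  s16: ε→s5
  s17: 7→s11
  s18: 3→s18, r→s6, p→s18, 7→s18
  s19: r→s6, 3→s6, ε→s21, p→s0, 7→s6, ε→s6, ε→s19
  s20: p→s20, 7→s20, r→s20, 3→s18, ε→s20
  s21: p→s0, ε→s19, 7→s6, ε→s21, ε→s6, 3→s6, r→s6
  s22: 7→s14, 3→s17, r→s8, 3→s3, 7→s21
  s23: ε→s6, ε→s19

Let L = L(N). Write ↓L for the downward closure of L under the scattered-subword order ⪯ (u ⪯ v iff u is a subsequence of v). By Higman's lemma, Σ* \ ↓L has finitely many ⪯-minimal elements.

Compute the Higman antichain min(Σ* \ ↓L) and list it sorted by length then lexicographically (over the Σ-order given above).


|Q|=24, |F|=9, |δ|=73 (24 ε).
min D↑ (7 st, q0=0, F={6}): 0:7→1,p→0,r→0,3→0 1:7→1,p→1,r→1,3→2 2:7→3,p→2,r→2,3→2 3:7→3,p→3,r→3,3→4 4:7→4,p→4,r→5,3→4 5:7→5,p→6,r→5,3→5 6:7→6,p→6,r→6,3→6 (ε-aug+det+¬).
'7373rp': N↓-sim [13, 11, 9, 8, 7, 6, 2] end={s0,s4} ∉↓L; 6/6 single-dels accept.
1 words, ⪯-incomp.

A = [7373rp].


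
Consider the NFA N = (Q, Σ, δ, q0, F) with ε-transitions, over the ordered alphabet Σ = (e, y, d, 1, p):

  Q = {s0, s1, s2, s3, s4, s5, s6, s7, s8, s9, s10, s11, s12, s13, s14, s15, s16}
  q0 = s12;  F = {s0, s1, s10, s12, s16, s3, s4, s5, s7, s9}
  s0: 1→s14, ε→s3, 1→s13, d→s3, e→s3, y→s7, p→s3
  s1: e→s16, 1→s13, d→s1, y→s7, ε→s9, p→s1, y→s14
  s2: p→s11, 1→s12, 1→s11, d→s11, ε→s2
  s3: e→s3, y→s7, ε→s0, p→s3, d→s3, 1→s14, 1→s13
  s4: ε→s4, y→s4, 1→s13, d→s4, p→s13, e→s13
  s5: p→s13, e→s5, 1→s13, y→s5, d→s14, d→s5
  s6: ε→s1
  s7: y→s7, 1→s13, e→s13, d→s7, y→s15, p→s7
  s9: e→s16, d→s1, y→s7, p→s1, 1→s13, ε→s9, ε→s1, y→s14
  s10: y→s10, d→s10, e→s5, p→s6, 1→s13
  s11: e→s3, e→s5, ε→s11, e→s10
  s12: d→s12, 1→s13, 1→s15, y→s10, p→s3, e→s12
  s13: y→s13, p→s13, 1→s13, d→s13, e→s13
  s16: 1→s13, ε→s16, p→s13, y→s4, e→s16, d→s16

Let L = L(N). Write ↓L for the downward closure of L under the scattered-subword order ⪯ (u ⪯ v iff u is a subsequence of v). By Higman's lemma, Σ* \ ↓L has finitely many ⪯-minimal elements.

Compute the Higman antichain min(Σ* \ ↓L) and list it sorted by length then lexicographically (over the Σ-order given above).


|Q|=17, |F|=10, |δ|=79 (10 ε).
min D↑ (9 st, q0=0, F={2}): 0:e→0,y→1,d→0,1→2,p→3 1:e→4,y→1,d→1,1→2,p→5 2:e→2,y→2,d→2,1→2,p→2 3:e→3,y→6,d→3,1→2,p→3 4:e→4,y→4,d→4,1→2,p→2 5:e→7,y→6,d→5,1→2,p→5 6:e→2,y→6,d→6,1→2,p→6 7:e→7,y→8,d→7,1→2,p→2 8:e→2,y→8,d→8,1→2,p→2.
'1': run [14, 3] end={s13,s14,s15} — reject; 1/1 del acc.
'yep': N↓-sim [14, 11, 5, 1] end={s13} — reject; 3/3 del acc.
'pye': N↓-sim [14, 11, 5, 1] end={s13} ∉↓L; 3/3 deletions ∈↓L.
3 words, ⪯-incomp.

A = [1, yep, pye].


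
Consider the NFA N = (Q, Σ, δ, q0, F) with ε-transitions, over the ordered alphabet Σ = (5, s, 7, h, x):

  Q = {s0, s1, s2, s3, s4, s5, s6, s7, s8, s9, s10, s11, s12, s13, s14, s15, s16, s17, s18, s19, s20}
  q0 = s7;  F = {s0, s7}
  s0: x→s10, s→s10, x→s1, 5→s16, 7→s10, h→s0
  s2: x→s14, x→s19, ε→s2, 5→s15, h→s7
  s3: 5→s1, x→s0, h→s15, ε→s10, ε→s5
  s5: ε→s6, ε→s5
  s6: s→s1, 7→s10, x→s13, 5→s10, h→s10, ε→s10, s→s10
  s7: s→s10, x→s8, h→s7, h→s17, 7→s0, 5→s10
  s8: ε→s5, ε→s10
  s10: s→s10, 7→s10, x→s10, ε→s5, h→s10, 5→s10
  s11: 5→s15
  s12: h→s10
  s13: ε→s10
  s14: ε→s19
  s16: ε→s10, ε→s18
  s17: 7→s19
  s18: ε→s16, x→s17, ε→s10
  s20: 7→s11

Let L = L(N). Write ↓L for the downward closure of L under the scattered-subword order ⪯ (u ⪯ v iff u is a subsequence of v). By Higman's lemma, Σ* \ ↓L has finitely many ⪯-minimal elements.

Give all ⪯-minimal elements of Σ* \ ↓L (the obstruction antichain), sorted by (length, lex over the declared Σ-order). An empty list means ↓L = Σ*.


|Q|=21, |F|=2, |δ|=50 (15 ε).
min D↑ (3 st, q0=0, F={1}): 0:5→1,s→1,7→2,h→0,x→1 1:5→1,s→1,7→1,h→1,x→1 2:5→1,s→1,7→1,h→2,x→1 (ε-aug+det+¬).
'5': run [12, 9] end={s1,s10,s13,s16,s17,s18,s19,s5,s6} ∉↓L; 1/1 del acc.
's': run [12, 5] end={s1,s10,s13,s5,s6} rej; 1/1 single-dels accept.
'x': run [12, 8] end={s1,s10,s13,s17,s19,s5,s6,s8} rej; 1/1 single-dels accept.
'77': run [12, 10, 6] end={s1,s10,s13,s19,s5,s6} rej; 2/2 single-dels accept.
4 minimals (antichain).

min(Σ*\↓L) = [5, s, x, 77].


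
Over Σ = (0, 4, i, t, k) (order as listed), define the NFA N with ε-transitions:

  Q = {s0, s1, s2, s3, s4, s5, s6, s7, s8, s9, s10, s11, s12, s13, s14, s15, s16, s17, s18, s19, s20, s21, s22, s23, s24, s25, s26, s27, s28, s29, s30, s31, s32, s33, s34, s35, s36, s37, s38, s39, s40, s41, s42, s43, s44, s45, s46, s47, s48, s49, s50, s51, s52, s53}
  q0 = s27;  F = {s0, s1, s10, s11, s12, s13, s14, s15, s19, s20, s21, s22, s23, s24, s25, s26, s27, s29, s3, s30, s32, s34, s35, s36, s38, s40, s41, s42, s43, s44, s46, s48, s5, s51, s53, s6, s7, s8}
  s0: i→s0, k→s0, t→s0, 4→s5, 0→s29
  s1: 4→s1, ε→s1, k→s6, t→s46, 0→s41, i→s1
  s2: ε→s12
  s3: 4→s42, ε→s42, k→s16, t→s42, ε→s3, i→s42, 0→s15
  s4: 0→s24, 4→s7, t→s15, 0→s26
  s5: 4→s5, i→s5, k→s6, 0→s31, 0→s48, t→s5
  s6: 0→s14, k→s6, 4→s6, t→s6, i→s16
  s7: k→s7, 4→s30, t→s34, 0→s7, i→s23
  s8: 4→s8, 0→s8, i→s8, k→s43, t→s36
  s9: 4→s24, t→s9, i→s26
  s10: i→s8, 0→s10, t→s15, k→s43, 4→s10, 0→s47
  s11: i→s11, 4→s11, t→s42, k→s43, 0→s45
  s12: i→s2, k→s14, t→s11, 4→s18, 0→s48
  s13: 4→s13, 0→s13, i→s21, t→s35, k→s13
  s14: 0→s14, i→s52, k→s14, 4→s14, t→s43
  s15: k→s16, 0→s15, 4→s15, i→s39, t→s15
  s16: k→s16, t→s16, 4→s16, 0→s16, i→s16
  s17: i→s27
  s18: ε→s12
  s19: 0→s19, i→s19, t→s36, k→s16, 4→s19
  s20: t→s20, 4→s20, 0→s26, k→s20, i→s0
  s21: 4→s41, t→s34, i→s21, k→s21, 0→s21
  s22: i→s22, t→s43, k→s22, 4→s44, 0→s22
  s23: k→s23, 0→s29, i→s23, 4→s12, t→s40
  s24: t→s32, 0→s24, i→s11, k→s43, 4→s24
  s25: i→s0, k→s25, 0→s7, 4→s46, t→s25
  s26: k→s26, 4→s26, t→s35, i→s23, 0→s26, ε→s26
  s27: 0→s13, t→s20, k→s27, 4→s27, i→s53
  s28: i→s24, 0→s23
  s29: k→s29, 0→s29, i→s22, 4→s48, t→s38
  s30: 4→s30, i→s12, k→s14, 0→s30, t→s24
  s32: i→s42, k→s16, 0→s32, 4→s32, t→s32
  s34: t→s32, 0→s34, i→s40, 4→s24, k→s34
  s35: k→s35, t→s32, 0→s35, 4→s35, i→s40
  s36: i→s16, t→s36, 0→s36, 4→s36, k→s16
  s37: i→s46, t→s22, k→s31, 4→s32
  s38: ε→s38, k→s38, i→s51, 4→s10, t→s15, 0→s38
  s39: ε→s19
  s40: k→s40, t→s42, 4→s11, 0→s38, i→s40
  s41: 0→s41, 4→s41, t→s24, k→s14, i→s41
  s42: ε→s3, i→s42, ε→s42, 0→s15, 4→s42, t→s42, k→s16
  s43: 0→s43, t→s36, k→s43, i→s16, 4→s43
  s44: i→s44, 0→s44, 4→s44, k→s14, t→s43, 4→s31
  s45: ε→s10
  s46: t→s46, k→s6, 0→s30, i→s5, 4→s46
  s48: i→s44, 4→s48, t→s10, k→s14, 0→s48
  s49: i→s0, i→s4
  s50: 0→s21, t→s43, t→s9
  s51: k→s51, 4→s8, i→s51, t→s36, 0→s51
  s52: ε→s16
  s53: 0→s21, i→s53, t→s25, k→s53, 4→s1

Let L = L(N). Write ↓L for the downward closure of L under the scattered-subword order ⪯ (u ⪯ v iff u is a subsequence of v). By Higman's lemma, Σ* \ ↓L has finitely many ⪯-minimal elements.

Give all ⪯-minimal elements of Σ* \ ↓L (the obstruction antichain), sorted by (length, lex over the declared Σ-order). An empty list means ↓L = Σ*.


Antichain: [0ttk, i4ki, ti0iti].

|Q|=54, |F|=38, |δ|=229 (12 ε).
min D↑ (38 st, q0=0, F={25}): 0:0→1,4→0,i→2,t→3,k→0 1:0→1,4→1,i→4,t→5,k→1 2:0→4,4→6,i→2,t→7,k→2 3:0→8,4→3,i→9,t→3,k→3 4:0→4,4→10,i→4,t→11,k→4 5:0→5,4→5,i→12,t→13,k→5 6:0→10,4→6,i→6,t→14,k→15 7:0→16,4→14,i→9,t→7,k→7 8:0→8,4→8,i→17,t→5,k→8 9:0→18,4→19,i→9,t→9,k→9 10:0→10,4→10,i→10,t→20,k→21 11:0→11,4→20,i→12,t→13,k→11 12:0→22,4→23,i→12,t→24,k→12 13:0→13,4→13,i→24,t→13,k→25 14:0→26,4→14,i→19,t→14,k→15 15:0→21,4→15,i→25,t→15,k→15 16:0→16,4→26,i→17,t→11,k→16 17:0→18,4→27,i→17,t→12,k→17 18:0→18,4→28,i→29,t→22,k→18 19:0→28,4→19,i→19,t→19,k→15 20:0→20,4→20,i→23,t→13,k→30 21:0→21,4→21,i→25,t→30,k→21 22:0→22,4→31,i→32,t→33,k→22 23:0→31,4→23,i→23,t→24,k→30 24:0→33,4→24,i→24,t→24,k→25 25:0→25,4→25,i→25,t→25,k→25 26:0→26,4→26,i→27,t→20,k→21 27:0→28,4→27,i→27,t→23,k→21 28:0→28,4→28,i→34,t→31,k→21 29:0→29,4→34,i→29,t→30,k→29 30:0→30,4→30,i→25,t→35,k→30 31:0→31,4→31,i→36,t→33,k→30 32:0→32,4→36,i→32,t→35,k→32 33:0→33,4→33,i→37,t→33,k→25 34:0→34,4→34,i→34,t→30,k→21 35:0→35,4→35,i→25,t→35,k→25 36:0→36,4→36,i→36,t→35,k→30 37:0→37,4→37,i→37,t→35,k→25 [Hopcroft].
'0ttk': |S_i|=[46, 37, 20, 8, 1] end={s16} ∉↓L; 4/4 single-dels accept.
'i4ki': run [46, 41, 29, 6, 2] end={s16,s52} rej; 4/4 del acc.
'ti0iti': N↓-sim [46, 40, 30, 19, 12, 3, 1] end={s16} — reject; 6/6 deletions ∈↓L.
3 obstructions.


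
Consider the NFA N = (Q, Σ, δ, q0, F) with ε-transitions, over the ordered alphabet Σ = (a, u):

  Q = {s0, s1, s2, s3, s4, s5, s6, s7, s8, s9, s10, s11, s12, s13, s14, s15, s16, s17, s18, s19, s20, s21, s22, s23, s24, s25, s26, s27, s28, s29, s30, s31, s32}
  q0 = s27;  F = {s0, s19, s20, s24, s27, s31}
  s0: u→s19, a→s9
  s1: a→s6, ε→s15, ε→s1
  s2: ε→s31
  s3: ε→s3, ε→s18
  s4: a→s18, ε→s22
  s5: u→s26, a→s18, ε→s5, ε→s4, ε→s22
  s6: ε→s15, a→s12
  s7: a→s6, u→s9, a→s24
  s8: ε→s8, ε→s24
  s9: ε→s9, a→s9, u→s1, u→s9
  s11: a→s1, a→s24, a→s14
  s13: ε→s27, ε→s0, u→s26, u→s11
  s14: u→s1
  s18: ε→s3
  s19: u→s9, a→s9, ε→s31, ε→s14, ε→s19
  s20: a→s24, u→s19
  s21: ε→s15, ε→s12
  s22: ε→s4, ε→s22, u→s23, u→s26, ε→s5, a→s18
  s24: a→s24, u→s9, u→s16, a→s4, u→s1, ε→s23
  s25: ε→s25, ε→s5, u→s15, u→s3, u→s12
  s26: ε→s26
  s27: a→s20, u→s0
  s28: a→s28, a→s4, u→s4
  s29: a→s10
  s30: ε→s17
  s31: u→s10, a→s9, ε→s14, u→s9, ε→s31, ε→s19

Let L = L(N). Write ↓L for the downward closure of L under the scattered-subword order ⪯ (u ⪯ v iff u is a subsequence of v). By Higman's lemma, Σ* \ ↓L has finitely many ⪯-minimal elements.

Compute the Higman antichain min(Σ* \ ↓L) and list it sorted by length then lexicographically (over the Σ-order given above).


|Q|=33, |F|=6, |δ|=75 (32 ε).
min D↑ (6 st, q0=0, F={5}): 0:a→1,u→2 1:a→3,u→4 2:a→5,u→4 3:a→3,u→5 4:a→5,u→5 5:a→5,u→5 [Hopcroft].
'ua': |S_i|=[21, 13, 5] end={s1,s12,s15,s6,s9} ∉↓L; 2/2 del acc.
'aau': |S_i|=[21, 19, 14, 8] end={s1,s12,s15,s16,s23,s26,s6,s9} — reject; 3/3 single-dels accept.
'auu': |S_i|=[21, 19, 12, 6] end={s1,s10,s12,s15,s6,s9} ∉↓L; 3/3 del acc.
'uuu': run [21, 13, 9, 6] end={s1,s10,s12,s15,s6,s9} rej; 3/3 deletions ∈↓L.
4 words, ⪯-incomp.

Antichain: [ua, aau, auu, uuu].


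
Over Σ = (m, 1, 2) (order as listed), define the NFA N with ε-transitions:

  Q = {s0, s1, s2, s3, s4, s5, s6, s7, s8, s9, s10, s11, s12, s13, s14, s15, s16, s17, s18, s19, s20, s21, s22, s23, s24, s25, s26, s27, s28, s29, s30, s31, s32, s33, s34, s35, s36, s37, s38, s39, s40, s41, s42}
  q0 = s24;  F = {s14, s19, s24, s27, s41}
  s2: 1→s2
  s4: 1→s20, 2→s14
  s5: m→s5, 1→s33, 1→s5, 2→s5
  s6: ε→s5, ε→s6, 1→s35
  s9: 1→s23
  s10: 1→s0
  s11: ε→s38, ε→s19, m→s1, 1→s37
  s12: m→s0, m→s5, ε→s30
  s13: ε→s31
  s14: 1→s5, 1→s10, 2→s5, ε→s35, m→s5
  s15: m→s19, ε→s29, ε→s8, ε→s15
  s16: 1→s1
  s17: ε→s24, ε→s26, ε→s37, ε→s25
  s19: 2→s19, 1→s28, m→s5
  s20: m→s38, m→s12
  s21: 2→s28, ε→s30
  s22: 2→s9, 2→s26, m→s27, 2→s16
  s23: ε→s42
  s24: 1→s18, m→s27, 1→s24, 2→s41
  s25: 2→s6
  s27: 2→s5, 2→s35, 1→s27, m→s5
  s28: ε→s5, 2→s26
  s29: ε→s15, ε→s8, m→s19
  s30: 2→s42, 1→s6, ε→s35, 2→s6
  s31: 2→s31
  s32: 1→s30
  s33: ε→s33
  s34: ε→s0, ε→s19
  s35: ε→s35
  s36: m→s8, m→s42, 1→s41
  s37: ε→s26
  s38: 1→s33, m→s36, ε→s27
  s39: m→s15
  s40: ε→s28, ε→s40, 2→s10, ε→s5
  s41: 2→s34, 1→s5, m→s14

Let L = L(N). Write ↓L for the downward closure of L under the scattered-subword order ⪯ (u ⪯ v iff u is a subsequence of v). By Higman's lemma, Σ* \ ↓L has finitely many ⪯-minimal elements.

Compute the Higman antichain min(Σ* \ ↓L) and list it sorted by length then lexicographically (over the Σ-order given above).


|Q|=43, |F|=5, |δ|=85 (29 ε).
min D↑ (6 st, q0=0, F={3}): 0:m→1,1→0,2→2 1:m→3,1→1,2→3 2:m→4,1→3,2→5 3:m→3,1→3,2→3 4:m→3,1→3,2→3 5:m→3,1→3,2→5 (ε-aug+det+¬).
'mm': N↓-sim [14, 7, 2] end={s33,s5} ∉↓L; 2/2 del acc.
'm2': run [14, 7, 3] end={s33,s35,s5} ∉↓L; 2/2 deletions ∈↓L.
'21': run [14, 11, 6] end={s0,s10,s26,s28,s33,s5} — reject; 2/2 single-dels accept.
'22m': N↓-sim [14, 11, 7, 2] end={s33,s5} ∉↓L; 3/3 single-dels accept.
4 minimals (antichain).

A = [mm, m2, 21, 22m].
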